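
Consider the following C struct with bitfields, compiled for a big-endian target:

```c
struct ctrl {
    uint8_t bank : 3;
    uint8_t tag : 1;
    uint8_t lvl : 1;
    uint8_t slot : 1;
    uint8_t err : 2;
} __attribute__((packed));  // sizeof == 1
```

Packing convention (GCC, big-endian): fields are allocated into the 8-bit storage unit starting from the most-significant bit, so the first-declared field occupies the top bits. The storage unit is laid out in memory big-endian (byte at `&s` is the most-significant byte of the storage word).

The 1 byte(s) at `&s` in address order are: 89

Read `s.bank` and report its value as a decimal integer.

4

[0]=0x89 (big-endian) → word 0x89
bank:3 @ bit 5 → (0x89>>5)&0x7 = 0x4  ←
tag:1 @ bit 4 → (0x89>>4)&0x1 = 0x0
lvl:1 @ bit 3 → (0x89>>3)&0x1 = 0x1
slot:1 @ bit 2 → (0x89>>2)&0x1 = 0x0
err:2 @ bit 0 → (0x89>>0)&0x3 = 0x1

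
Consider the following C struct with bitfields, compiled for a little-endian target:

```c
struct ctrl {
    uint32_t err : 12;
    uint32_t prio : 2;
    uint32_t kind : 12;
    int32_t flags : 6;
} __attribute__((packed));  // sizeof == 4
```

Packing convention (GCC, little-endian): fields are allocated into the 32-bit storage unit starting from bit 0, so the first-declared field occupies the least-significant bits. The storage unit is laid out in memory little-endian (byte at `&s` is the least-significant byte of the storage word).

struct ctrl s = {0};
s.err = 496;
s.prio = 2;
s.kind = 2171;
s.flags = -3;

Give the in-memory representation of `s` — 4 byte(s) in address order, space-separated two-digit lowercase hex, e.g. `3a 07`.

err (12b) val=496 bits=0x1f0 at bit 0: 0x000001f0
prio (2b) val=2 bits=0x2 at bit 12: 0x000021f0
kind (12b) val=2171 bits=0x87b at bit 14: 0x021ee1f0
flags (6b) val=-3 bits=0x3d at bit 26: 0xf61ee1f0
word = 0xf61ee1f0 → little-endian bytes:
  [0]=0xf0  [1]=0xe1  [2]=0x1e  [3]=0xf6

f0 e1 1e f6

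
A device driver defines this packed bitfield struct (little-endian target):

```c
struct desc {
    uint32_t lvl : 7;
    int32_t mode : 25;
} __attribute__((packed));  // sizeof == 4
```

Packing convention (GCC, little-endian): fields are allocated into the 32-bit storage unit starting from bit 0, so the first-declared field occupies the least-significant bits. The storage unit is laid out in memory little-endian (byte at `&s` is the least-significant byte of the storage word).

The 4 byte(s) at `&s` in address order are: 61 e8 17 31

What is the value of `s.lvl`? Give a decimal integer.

[0]=0x61 [1]=0xe8 [2]=0x17 [3]=0x31 (little-endian) → word 0x3117e861
lvl [0+:7] = (word>>0) & 0x7f = 97  ←
mode [7+:25] = (word>>7) & 0x1ffffff = 6434768

97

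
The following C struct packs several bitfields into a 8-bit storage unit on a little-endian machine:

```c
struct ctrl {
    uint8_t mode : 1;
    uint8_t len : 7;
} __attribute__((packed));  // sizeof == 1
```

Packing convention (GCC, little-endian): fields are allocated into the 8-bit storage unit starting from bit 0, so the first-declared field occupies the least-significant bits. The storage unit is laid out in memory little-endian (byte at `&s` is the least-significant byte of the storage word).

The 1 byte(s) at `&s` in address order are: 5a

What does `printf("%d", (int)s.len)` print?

[0]=0x5a (little-endian) → word 0x5a
mode:1 @ bit 0 → (0x5a>>0)&0x1 = 0x0
len:7 @ bit 1 → (0x5a>>1)&0x7f = 0x2d  ←

45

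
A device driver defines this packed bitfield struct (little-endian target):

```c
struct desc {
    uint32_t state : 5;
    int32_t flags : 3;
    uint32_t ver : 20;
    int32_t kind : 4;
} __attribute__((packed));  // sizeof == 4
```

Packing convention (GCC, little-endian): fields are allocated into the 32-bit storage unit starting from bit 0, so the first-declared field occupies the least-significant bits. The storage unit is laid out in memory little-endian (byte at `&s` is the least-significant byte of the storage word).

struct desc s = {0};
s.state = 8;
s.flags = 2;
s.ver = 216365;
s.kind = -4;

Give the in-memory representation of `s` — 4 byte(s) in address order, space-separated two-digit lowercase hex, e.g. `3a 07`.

[0+:5] state=8 & 0x1f = 0x8; word=0x00000008
[5+:3] flags=2 & 0x7 = 0x2; word=0x00000048
[8+:20] ver=216365 & 0xfffff = 0x34d2d; word=0x034d2d48
[28+:4] kind=-4 & 0xf = 0xc; word=0xc34d2d48
word = 0xc34d2d48 → little-endian bytes:
  [0]=0x48  [1]=0x2d  [2]=0x4d  [3]=0xc3

48 2d 4d c3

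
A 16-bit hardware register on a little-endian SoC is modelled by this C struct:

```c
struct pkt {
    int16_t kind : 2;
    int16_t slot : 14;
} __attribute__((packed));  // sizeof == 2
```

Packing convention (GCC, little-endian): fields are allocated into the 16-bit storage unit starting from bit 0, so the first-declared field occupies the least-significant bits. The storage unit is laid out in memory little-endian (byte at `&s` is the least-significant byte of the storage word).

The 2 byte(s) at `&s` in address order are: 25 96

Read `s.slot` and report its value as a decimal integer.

-6775

[0]=0x25 [1]=0x96 (little-endian) → word 0x9625
kind [0+:2] = (word>>0) & 0x3 = 1
slot [2+:14] = (word>>2) & 0x3fff = 9609  ←
slot signed 14b, MSB=1: 9609 - 16384 = -6775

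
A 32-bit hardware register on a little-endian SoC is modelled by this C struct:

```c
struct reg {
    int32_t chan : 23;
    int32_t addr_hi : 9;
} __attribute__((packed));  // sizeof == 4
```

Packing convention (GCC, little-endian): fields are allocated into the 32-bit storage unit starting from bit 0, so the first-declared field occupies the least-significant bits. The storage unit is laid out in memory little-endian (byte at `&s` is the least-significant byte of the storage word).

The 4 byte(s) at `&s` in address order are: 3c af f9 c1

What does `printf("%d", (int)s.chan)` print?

-413892

[0]=0x3c [1]=0xaf [2]=0xf9 [3]=0xc1 (little-endian) → word 0xc1f9af3c
chan:23 @ bit 0 → (0xc1f9af3c>>0)&0x7fffff = 0x79af3c  ←
addr_hi:9 @ bit 23 → (0xc1f9af3c>>23)&0x1ff = 0x183
chan signed 23b, MSB=1: 7974716 - 8388608 = -413892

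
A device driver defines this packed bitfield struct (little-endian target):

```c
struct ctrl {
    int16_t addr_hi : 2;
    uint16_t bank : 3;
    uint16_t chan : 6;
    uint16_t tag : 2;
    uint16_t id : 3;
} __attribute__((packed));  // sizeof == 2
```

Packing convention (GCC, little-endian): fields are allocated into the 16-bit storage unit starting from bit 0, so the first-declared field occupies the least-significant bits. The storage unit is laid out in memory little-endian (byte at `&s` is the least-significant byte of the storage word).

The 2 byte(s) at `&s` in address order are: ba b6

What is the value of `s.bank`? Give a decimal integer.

6

[0]=0xba [1]=0xb6 (little-endian) → word 0xb6ba
addr_hi:2 @ bit 0 → (0xb6ba>>0)&0x3 = 0x2
bank:3 @ bit 2 → (0xb6ba>>2)&0x7 = 0x6  ←
chan:6 @ bit 5 → (0xb6ba>>5)&0x3f = 0x35
tag:2 @ bit 11 → (0xb6ba>>11)&0x3 = 0x2
id:3 @ bit 13 → (0xb6ba>>13)&0x7 = 0x5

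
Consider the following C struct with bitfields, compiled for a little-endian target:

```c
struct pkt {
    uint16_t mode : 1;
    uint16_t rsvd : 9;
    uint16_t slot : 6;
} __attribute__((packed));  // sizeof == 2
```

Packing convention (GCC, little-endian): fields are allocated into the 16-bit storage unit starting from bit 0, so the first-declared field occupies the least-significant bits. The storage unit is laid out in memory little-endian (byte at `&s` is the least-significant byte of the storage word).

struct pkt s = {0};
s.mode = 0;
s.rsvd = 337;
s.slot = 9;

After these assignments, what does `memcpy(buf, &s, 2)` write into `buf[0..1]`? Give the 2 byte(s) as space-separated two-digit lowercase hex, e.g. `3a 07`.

a2 26

mode:1 = 0 → 0x0 << 0 → word 0x0000
rsvd:9 = 337 → 0x151 << 1 → word 0x02a2
slot:6 = 9 → 0x9 << 10 → word 0x26a2
word = 0x26a2 → little-endian bytes:
  [0]=0xa2  [1]=0x26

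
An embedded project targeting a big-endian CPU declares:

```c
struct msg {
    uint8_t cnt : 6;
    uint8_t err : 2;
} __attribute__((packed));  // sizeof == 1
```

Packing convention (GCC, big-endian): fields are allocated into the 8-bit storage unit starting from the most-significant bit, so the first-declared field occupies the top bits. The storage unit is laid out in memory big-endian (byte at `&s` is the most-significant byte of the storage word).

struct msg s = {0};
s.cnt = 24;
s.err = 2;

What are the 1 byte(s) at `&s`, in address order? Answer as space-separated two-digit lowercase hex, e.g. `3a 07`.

62

cnt (6b) val=24 bits=0x18 at bit 2: 0x60
err (2b) val=2 bits=0x2 at bit 0: 0x62
word = 0x62 → big-endian bytes:
  [0]=0x62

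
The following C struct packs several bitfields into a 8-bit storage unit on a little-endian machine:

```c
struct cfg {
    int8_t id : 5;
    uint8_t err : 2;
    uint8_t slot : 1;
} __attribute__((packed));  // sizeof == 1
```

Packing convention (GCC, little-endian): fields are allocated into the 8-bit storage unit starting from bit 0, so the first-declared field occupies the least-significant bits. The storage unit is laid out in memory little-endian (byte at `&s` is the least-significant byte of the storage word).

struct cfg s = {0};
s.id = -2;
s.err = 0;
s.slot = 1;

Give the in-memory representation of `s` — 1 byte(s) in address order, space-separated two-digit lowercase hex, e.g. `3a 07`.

9e

id:5 = -2 → 0x1e << 0 → word 0x1e
err:2 = 0 → 0x0 << 5 → word 0x1e
slot:1 = 1 → 0x1 << 7 → word 0x9e
word = 0x9e → little-endian bytes:
  [0]=0x9e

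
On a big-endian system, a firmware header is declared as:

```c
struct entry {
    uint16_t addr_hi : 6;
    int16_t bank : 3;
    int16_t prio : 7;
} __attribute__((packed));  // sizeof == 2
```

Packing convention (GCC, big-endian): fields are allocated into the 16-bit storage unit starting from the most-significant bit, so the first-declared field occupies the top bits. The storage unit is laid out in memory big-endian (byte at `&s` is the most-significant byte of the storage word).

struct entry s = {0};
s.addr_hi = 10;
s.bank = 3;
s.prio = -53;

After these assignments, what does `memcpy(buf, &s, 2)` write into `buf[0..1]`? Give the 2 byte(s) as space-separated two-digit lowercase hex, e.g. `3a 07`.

29 cb

addr_hi (6b) val=10 bits=0xa at bit 10: 0x2800
bank (3b) val=3 bits=0x3 at bit 7: 0x2980
prio (7b) val=-53 bits=0x4b at bit 0: 0x29cb
word = 0x29cb → big-endian bytes:
  [0]=0x29  [1]=0xcb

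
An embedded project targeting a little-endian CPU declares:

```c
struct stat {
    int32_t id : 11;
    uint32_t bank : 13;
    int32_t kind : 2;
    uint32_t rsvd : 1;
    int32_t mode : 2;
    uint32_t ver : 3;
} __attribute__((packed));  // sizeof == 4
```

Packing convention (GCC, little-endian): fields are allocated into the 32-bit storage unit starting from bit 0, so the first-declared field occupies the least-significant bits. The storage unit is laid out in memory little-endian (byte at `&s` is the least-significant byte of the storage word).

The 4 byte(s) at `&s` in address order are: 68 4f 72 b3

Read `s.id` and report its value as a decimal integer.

-152

[0]=0x68 [1]=0x4f [2]=0x72 [3]=0xb3 (little-endian) → word 0xb3724f68
id [0+:11] = (word>>0) & 0x7ff = 1896  ←
bank [11+:13] = (word>>11) & 0x1fff = 3657
kind [24+:2] = (word>>24) & 0x3 = 3
rsvd [26+:1] = (word>>26) & 0x1 = 0
mode [27+:2] = (word>>27) & 0x3 = 2
ver [29+:3] = (word>>29) & 0x7 = 5
id signed 11b, MSB=1: 1896 - 2048 = -152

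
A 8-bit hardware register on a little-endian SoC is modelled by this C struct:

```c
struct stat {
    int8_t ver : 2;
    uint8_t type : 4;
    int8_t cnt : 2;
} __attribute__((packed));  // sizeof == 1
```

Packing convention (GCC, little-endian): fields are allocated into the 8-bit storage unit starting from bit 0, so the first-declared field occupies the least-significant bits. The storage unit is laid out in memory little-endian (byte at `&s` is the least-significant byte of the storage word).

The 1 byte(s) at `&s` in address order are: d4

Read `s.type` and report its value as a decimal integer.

5

[0]=0xd4 (little-endian) → word 0xd4
ver [0+:2] = (word>>0) & 0x3 = 0
type [2+:4] = (word>>2) & 0xf = 5  ←
cnt [6+:2] = (word>>6) & 0x3 = 3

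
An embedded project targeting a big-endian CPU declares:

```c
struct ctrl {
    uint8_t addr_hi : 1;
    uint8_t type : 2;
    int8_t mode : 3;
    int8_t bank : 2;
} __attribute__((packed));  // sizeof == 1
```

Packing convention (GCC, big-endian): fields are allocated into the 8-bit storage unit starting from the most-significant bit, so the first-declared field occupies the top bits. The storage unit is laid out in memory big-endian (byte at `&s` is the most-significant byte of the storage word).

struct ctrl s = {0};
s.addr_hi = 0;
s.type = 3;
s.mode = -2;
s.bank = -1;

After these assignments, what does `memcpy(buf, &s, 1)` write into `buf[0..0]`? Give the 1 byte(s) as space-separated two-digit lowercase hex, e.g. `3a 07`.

7b

[7+:1] addr_hi=0 & 0x1 = 0x0; word=0x00
[5+:2] type=3 & 0x3 = 0x3; word=0x60
[2+:3] mode=-2 & 0x7 = 0x6; word=0x78
[0+:2] bank=-1 & 0x3 = 0x3; word=0x7b
word = 0x7b → big-endian bytes:
  [0]=0x7b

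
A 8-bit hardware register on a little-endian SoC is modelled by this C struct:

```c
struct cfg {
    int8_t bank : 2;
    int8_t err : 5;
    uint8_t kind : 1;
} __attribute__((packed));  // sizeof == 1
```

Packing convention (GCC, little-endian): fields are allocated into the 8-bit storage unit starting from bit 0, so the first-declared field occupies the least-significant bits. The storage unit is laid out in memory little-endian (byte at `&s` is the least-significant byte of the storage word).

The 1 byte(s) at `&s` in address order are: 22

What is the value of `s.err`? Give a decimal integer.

[0]=0x22 (little-endian) → word 0x22
bank:2 @ bit 0 → (0x22>>0)&0x3 = 0x2
err:5 @ bit 2 → (0x22>>2)&0x1f = 0x8  ←
kind:1 @ bit 7 → (0x22>>7)&0x1 = 0x0
err signed 5b, MSB=0: value = 8

8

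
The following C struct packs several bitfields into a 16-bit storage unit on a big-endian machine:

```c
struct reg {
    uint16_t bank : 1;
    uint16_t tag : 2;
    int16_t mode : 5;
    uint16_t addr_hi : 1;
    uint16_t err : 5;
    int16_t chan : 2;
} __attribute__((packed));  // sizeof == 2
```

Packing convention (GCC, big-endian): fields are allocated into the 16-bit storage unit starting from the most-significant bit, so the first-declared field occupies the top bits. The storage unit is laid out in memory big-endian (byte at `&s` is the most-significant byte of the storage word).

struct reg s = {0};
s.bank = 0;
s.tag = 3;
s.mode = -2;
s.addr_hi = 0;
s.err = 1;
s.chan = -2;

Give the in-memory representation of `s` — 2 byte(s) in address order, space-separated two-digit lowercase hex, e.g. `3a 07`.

bank:1 = 0 → 0x0 << 15 → word 0x0000
tag:2 = 3 → 0x3 << 13 → word 0x6000
mode:5 = -2 → 0x1e << 8 → word 0x7e00
addr_hi:1 = 0 → 0x0 << 7 → word 0x7e00
err:5 = 1 → 0x1 << 2 → word 0x7e04
chan:2 = -2 → 0x2 << 0 → word 0x7e06
word = 0x7e06 → big-endian bytes:
  [0]=0x7e  [1]=0x06

7e 06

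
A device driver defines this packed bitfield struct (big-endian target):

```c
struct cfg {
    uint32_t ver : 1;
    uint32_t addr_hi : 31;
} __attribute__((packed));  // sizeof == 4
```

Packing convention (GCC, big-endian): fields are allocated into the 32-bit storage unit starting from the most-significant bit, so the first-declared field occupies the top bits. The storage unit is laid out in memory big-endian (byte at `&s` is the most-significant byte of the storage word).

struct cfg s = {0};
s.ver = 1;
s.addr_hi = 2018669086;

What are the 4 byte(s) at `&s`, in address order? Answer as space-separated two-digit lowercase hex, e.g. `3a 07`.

ver (1b) val=1 bits=0x1 at bit 31: 0x80000000
addr_hi (31b) val=2018669086 bits=0x7852721e at bit 0: 0xf852721e
word = 0xf852721e → big-endian bytes:
  [0]=0xf8  [1]=0x52  [2]=0x72  [3]=0x1e

f8 52 72 1e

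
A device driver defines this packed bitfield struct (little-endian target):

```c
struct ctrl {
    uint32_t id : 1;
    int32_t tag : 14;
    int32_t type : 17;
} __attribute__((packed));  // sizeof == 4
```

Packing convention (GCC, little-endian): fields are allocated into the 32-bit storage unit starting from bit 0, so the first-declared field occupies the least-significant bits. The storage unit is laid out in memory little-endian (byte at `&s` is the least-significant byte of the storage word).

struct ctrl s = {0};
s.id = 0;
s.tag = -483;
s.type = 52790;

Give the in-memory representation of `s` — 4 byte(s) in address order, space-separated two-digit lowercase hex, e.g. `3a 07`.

3a 7c 1b 67

id:1 = 0 → 0x0 << 0 → word 0x00000000
tag:14 = -483 → 0x3e1d << 1 → word 0x00007c3a
type:17 = 52790 → 0xce36 << 15 → word 0x671b7c3a
word = 0x671b7c3a → little-endian bytes:
  [0]=0x3a  [1]=0x7c  [2]=0x1b  [3]=0x67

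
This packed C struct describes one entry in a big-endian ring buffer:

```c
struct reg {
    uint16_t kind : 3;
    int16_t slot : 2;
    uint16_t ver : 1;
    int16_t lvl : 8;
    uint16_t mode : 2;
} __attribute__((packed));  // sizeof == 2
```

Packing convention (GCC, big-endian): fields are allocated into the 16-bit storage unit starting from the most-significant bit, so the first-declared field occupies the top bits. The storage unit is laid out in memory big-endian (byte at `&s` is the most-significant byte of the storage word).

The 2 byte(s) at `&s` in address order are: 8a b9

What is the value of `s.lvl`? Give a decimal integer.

[0]=0x8a [1]=0xb9 (big-endian) → word 0x8ab9
kind:3 @ bit 13 → (0x8ab9>>13)&0x7 = 0x4
slot:2 @ bit 11 → (0x8ab9>>11)&0x3 = 0x1
ver:1 @ bit 10 → (0x8ab9>>10)&0x1 = 0x0
lvl:8 @ bit 2 → (0x8ab9>>2)&0xff = 0xae  ←
mode:2 @ bit 0 → (0x8ab9>>0)&0x3 = 0x1
lvl signed 8b, MSB=1: 174 - 256 = -82

-82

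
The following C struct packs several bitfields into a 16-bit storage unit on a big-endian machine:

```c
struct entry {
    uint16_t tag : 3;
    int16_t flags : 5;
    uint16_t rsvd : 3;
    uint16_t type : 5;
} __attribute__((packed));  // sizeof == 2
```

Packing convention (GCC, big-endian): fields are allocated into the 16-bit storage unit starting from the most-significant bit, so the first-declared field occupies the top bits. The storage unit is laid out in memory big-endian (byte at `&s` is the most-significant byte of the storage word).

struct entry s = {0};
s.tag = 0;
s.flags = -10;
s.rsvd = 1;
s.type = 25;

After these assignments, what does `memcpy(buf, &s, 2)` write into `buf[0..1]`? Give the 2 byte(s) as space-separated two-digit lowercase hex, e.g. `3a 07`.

16 39

tag:3 = 0 → 0x0 << 13 → word 0x0000
flags:5 = -10 → 0x16 << 8 → word 0x1600
rsvd:3 = 1 → 0x1 << 5 → word 0x1620
type:5 = 25 → 0x19 << 0 → word 0x1639
word = 0x1639 → big-endian bytes:
  [0]=0x16  [1]=0x39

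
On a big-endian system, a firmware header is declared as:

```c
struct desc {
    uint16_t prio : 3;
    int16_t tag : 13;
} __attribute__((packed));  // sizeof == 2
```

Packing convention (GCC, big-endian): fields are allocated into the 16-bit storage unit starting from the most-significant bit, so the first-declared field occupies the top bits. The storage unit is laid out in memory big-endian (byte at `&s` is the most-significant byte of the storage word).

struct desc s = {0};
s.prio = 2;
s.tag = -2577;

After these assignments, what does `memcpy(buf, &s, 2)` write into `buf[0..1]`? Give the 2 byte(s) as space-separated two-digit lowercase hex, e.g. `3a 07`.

55 ef

prio (3b) val=2 bits=0x2 at bit 13: 0x4000
tag (13b) val=-2577 bits=0x15ef at bit 0: 0x55ef
word = 0x55ef → big-endian bytes:
  [0]=0x55  [1]=0xef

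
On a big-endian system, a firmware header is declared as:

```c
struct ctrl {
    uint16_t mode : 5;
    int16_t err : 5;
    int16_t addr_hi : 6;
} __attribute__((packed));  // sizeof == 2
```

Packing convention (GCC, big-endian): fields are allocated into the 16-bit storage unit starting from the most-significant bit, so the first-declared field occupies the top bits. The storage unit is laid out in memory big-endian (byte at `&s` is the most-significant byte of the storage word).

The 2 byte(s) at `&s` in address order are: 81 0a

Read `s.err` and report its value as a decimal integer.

[0]=0x81 [1]=0x0a (big-endian) → word 0x810a
mode:5 @ bit 11 → (0x810a>>11)&0x1f = 0x10
err:5 @ bit 6 → (0x810a>>6)&0x1f = 0x4  ←
addr_hi:6 @ bit 0 → (0x810a>>0)&0x3f = 0xa
err signed 5b, MSB=0: value = 4

4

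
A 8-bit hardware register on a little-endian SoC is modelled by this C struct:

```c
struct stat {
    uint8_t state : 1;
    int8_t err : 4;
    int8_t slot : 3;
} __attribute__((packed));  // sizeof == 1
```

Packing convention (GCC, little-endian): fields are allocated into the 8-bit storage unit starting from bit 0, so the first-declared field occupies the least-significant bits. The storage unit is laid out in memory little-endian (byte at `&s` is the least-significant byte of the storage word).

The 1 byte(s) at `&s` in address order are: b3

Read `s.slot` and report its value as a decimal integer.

[0]=0xb3 (little-endian) → word 0xb3
state:1 @ bit 0 → (0xb3>>0)&0x1 = 0x1
err:4 @ bit 1 → (0xb3>>1)&0xf = 0x9
slot:3 @ bit 5 → (0xb3>>5)&0x7 = 0x5  ←
slot signed 3b, MSB=1: 5 - 8 = -3

-3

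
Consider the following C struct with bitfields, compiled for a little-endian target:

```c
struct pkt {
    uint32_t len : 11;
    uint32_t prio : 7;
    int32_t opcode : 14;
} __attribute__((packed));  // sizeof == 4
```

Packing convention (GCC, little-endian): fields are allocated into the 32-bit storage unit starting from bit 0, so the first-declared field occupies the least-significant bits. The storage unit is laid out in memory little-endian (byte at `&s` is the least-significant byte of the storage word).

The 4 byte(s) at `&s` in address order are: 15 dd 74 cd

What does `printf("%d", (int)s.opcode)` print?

[0]=0x15 [1]=0xdd [2]=0x74 [3]=0xcd (little-endian) → word 0xcd74dd15
len:11 @ bit 0 → (0xcd74dd15>>0)&0x7ff = 0x515
prio:7 @ bit 11 → (0xcd74dd15>>11)&0x7f = 0x1b
opcode:14 @ bit 18 → (0xcd74dd15>>18)&0x3fff = 0x335d  ←
opcode signed 14b, MSB=1: 13149 - 16384 = -3235

-3235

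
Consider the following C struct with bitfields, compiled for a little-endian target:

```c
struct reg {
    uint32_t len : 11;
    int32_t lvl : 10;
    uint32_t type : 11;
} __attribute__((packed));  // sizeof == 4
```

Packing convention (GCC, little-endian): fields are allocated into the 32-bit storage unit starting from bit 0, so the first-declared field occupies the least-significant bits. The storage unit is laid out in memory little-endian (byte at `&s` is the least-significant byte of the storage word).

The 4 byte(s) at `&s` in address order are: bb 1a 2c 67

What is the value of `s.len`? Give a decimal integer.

699

[0]=0xbb [1]=0x1a [2]=0x2c [3]=0x67 (little-endian) → word 0x672c1abb
len:11 @ bit 0 → (0x672c1abb>>0)&0x7ff = 0x2bb  ←
lvl:10 @ bit 11 → (0x672c1abb>>11)&0x3ff = 0x183
type:11 @ bit 21 → (0x672c1abb>>21)&0x7ff = 0x339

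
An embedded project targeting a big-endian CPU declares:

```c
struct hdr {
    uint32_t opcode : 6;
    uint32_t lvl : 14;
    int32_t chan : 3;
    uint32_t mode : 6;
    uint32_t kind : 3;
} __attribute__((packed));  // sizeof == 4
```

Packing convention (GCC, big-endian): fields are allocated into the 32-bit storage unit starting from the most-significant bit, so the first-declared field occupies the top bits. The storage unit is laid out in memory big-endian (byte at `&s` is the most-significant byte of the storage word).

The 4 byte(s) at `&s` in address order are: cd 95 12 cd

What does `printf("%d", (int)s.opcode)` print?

[0]=0xcd [1]=0x95 [2]=0x12 [3]=0xcd (big-endian) → word 0xcd9512cd
opcode [26+:6] = (word>>26) & 0x3f = 51  ←
lvl [12+:14] = (word>>12) & 0x3fff = 6481
chan [9+:3] = (word>>9) & 0x7 = 1
mode [3+:6] = (word>>3) & 0x3f = 25
kind [0+:3] = (word>>0) & 0x7 = 5

51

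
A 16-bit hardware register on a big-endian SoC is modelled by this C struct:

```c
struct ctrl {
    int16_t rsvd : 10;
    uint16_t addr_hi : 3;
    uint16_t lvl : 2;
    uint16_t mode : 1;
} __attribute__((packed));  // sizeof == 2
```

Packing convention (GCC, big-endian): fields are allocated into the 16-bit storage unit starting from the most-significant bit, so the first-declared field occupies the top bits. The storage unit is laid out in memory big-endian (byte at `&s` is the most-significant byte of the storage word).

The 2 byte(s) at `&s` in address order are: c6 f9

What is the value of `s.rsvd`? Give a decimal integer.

[0]=0xc6 [1]=0xf9 (big-endian) → word 0xc6f9
rsvd:10 @ bit 6 → (0xc6f9>>6)&0x3ff = 0x31b  ←
addr_hi:3 @ bit 3 → (0xc6f9>>3)&0x7 = 0x7
lvl:2 @ bit 1 → (0xc6f9>>1)&0x3 = 0x0
mode:1 @ bit 0 → (0xc6f9>>0)&0x1 = 0x1
rsvd signed 10b, MSB=1: 795 - 1024 = -229

-229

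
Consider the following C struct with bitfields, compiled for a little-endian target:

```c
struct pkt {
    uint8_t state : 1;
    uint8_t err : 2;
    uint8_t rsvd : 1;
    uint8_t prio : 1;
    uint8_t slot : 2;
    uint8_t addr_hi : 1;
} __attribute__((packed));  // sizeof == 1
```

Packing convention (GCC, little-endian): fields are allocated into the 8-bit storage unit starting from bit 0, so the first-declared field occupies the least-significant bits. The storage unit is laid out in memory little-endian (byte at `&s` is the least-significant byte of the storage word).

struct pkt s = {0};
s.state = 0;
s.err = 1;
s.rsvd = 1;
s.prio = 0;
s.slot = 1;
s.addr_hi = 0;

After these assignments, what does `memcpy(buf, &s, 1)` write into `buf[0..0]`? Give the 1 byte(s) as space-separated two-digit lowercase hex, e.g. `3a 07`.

[0+:1] state=0 & 0x1 = 0x0; word=0x00
[1+:2] err=1 & 0x3 = 0x1; word=0x02
[3+:1] rsvd=1 & 0x1 = 0x1; word=0x0a
[4+:1] prio=0 & 0x1 = 0x0; word=0x0a
[5+:2] slot=1 & 0x3 = 0x1; word=0x2a
[7+:1] addr_hi=0 & 0x1 = 0x0; word=0x2a
word = 0x2a → little-endian bytes:
  [0]=0x2a

2a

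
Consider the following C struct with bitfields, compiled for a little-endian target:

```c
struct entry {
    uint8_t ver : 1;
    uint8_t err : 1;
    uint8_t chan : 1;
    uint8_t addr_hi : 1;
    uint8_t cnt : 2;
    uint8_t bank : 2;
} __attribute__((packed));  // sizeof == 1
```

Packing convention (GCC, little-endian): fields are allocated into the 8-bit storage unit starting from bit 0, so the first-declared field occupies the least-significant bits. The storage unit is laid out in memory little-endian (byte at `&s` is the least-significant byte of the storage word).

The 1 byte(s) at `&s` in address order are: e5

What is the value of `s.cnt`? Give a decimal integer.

[0]=0xe5 (little-endian) → word 0xe5
ver [0+:1] = (word>>0) & 0x1 = 1
err [1+:1] = (word>>1) & 0x1 = 0
chan [2+:1] = (word>>2) & 0x1 = 1
addr_hi [3+:1] = (word>>3) & 0x1 = 0
cnt [4+:2] = (word>>4) & 0x3 = 2  ←
bank [6+:2] = (word>>6) & 0x3 = 3

2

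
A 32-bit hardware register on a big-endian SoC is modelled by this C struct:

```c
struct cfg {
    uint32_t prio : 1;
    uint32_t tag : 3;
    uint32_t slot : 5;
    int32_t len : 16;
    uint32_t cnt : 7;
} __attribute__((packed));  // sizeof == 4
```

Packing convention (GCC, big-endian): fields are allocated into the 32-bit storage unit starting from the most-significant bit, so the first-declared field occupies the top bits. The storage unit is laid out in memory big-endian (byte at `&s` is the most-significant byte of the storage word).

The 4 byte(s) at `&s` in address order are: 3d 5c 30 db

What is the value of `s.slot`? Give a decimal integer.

26

[0]=0x3d [1]=0x5c [2]=0x30 [3]=0xdb (big-endian) → word 0x3d5c30db
prio [31+:1] = (word>>31) & 0x1 = 0
tag [28+:3] = (word>>28) & 0x7 = 3
slot [23+:5] = (word>>23) & 0x1f = 26  ←
len [7+:16] = (word>>7) & 0xffff = 47201
cnt [0+:7] = (word>>0) & 0x7f = 91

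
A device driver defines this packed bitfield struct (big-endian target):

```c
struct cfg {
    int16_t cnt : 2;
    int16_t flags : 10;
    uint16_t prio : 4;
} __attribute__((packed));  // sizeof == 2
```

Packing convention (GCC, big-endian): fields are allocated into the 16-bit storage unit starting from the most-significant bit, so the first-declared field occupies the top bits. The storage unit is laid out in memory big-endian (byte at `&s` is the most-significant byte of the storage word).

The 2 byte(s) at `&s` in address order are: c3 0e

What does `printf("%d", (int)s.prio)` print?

14

[0]=0xc3 [1]=0x0e (big-endian) → word 0xc30e
cnt:2 @ bit 14 → (0xc30e>>14)&0x3 = 0x3
flags:10 @ bit 4 → (0xc30e>>4)&0x3ff = 0x30
prio:4 @ bit 0 → (0xc30e>>0)&0xf = 0xe  ←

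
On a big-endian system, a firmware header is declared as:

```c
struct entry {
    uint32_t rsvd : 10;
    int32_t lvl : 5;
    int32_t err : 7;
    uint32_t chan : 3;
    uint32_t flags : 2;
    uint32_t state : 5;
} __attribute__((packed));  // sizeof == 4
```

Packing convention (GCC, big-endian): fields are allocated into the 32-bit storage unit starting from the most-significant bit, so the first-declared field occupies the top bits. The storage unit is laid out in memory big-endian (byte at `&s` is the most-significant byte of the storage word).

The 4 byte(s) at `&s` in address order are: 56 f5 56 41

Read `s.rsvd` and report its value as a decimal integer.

347

[0]=0x56 [1]=0xf5 [2]=0x56 [3]=0x41 (big-endian) → word 0x56f55641
rsvd [22+:10] = (word>>22) & 0x3ff = 347  ←
lvl [17+:5] = (word>>17) & 0x1f = 26
err [10+:7] = (word>>10) & 0x7f = 85
chan [7+:3] = (word>>7) & 0x7 = 4
flags [5+:2] = (word>>5) & 0x3 = 2
state [0+:5] = (word>>0) & 0x1f = 1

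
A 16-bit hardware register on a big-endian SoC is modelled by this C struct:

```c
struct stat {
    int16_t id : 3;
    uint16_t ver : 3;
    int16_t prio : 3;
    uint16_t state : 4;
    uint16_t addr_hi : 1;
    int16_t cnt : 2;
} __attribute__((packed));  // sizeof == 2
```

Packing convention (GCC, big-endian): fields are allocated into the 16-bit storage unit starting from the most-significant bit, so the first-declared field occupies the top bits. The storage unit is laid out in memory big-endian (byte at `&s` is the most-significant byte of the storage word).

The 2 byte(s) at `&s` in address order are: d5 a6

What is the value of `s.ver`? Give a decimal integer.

[0]=0xd5 [1]=0xa6 (big-endian) → word 0xd5a6
id [13+:3] = (word>>13) & 0x7 = 6
ver [10+:3] = (word>>10) & 0x7 = 5  ←
prio [7+:3] = (word>>7) & 0x7 = 3
state [3+:4] = (word>>3) & 0xf = 4
addr_hi [2+:1] = (word>>2) & 0x1 = 1
cnt [0+:2] = (word>>0) & 0x3 = 2

5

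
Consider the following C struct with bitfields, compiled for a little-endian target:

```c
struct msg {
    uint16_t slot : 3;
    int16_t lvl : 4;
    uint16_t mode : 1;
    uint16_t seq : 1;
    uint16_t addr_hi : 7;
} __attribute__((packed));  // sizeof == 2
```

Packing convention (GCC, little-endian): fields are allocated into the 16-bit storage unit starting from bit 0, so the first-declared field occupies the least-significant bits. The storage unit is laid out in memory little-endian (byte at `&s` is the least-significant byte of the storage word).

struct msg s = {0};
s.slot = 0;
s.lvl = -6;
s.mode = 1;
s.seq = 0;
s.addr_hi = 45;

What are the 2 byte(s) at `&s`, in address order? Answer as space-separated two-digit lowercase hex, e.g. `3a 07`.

slot:3 = 0 → 0x0 << 0 → word 0x0000
lvl:4 = -6 → 0xa << 3 → word 0x0050
mode:1 = 1 → 0x1 << 7 → word 0x00d0
seq:1 = 0 → 0x0 << 8 → word 0x00d0
addr_hi:7 = 45 → 0x2d << 9 → word 0x5ad0
word = 0x5ad0 → little-endian bytes:
  [0]=0xd0  [1]=0x5a

d0 5a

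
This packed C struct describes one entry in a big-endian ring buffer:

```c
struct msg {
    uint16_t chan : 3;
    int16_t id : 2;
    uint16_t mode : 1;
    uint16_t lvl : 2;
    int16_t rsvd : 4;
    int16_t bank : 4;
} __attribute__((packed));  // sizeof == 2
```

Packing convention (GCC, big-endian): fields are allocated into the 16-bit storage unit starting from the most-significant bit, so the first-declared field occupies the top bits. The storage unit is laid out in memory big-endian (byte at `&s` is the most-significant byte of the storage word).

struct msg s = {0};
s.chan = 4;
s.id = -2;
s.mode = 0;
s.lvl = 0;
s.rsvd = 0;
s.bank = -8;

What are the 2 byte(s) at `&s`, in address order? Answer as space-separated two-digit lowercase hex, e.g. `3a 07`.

chan (3b) val=4 bits=0x4 at bit 13: 0x8000
id (2b) val=-2 bits=0x2 at bit 11: 0x9000
mode (1b) val=0 bits=0x0 at bit 10: 0x9000
lvl (2b) val=0 bits=0x0 at bit 8: 0x9000
rsvd (4b) val=0 bits=0x0 at bit 4: 0x9000
bank (4b) val=-8 bits=0x8 at bit 0: 0x9008
word = 0x9008 → big-endian bytes:
  [0]=0x90  [1]=0x08

90 08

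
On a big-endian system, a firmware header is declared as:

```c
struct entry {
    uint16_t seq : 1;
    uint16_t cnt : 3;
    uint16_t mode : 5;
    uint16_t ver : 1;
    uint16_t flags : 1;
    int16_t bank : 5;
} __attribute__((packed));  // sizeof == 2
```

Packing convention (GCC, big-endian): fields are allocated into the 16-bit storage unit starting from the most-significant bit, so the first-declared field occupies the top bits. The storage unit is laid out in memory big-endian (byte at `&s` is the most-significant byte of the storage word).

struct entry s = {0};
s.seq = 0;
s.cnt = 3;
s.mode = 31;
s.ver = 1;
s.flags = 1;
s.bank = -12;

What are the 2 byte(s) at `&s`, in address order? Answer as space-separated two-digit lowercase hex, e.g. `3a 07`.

3f f4

[15+:1] seq=0 & 0x1 = 0x0; word=0x0000
[12+:3] cnt=3 & 0x7 = 0x3; word=0x3000
[7+:5] mode=31 & 0x1f = 0x1f; word=0x3f80
[6+:1] ver=1 & 0x1 = 0x1; word=0x3fc0
[5+:1] flags=1 & 0x1 = 0x1; word=0x3fe0
[0+:5] bank=-12 & 0x1f = 0x14; word=0x3ff4
word = 0x3ff4 → big-endian bytes:
  [0]=0x3f  [1]=0xf4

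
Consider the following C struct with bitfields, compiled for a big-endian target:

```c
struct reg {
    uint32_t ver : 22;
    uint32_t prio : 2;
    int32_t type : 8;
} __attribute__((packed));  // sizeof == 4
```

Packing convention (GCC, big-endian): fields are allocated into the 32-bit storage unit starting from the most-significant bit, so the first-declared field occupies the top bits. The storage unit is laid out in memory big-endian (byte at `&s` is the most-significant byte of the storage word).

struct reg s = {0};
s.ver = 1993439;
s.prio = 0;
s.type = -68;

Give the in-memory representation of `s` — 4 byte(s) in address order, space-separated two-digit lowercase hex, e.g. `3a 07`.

ver (22b) val=1993439 bits=0x1e6adf at bit 10: 0x79ab7c00
prio (2b) val=0 bits=0x0 at bit 8: 0x79ab7c00
type (8b) val=-68 bits=0xbc at bit 0: 0x79ab7cbc
word = 0x79ab7cbc → big-endian bytes:
  [0]=0x79  [1]=0xab  [2]=0x7c  [3]=0xbc

79 ab 7c bc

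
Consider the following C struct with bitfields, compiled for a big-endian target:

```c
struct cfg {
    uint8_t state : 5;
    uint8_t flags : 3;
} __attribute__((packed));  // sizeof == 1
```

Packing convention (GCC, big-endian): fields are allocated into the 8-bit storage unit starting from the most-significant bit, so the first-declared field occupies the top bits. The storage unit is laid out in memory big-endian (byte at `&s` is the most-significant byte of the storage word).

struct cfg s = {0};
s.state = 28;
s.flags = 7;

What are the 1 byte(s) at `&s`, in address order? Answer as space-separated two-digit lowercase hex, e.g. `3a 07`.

state (5b) val=28 bits=0x1c at bit 3: 0xe0
flags (3b) val=7 bits=0x7 at bit 0: 0xe7
word = 0xe7 → big-endian bytes:
  [0]=0xe7

e7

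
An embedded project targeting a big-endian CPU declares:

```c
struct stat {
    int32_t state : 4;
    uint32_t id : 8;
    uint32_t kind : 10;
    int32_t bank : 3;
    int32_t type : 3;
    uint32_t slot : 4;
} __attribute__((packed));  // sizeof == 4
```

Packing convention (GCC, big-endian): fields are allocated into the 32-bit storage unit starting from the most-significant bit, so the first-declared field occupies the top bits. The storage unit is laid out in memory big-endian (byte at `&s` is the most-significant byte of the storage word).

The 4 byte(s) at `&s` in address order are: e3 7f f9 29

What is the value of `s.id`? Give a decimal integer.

55

[0]=0xe3 [1]=0x7f [2]=0xf9 [3]=0x29 (big-endian) → word 0xe37ff929
state:4 @ bit 28 → (0xe37ff929>>28)&0xf = 0xe
id:8 @ bit 20 → (0xe37ff929>>20)&0xff = 0x37  ←
kind:10 @ bit 10 → (0xe37ff929>>10)&0x3ff = 0x3fe
bank:3 @ bit 7 → (0xe37ff929>>7)&0x7 = 0x2
type:3 @ bit 4 → (0xe37ff929>>4)&0x7 = 0x2
slot:4 @ bit 0 → (0xe37ff929>>0)&0xf = 0x9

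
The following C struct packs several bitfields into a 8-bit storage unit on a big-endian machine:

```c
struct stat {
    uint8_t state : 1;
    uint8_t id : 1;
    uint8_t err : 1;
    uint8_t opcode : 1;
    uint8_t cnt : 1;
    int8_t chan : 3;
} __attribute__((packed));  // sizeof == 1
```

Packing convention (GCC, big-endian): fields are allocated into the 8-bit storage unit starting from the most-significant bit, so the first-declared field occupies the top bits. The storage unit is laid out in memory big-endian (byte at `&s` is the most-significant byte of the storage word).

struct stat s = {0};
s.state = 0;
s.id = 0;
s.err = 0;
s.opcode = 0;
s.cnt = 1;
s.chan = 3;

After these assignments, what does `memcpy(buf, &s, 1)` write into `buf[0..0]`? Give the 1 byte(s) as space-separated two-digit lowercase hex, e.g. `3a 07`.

0b

state:1 = 0 → 0x0 << 7 → word 0x00
id:1 = 0 → 0x0 << 6 → word 0x00
err:1 = 0 → 0x0 << 5 → word 0x00
opcode:1 = 0 → 0x0 << 4 → word 0x00
cnt:1 = 1 → 0x1 << 3 → word 0x08
chan:3 = 3 → 0x3 << 0 → word 0x0b
word = 0x0b → big-endian bytes:
  [0]=0x0b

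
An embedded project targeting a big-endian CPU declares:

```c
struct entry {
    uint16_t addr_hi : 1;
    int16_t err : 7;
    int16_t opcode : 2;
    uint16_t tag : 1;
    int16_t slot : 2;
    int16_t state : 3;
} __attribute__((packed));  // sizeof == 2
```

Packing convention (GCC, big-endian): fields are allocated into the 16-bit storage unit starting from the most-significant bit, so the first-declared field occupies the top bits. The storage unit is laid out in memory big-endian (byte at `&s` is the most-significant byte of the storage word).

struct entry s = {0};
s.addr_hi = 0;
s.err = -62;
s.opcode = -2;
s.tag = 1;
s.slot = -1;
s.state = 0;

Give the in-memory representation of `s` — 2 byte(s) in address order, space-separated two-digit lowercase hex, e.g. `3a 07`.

[15+:1] addr_hi=0 & 0x1 = 0x0; word=0x0000
[8+:7] err=-62 & 0x7f = 0x42; word=0x4200
[6+:2] opcode=-2 & 0x3 = 0x2; word=0x4280
[5+:1] tag=1 & 0x1 = 0x1; word=0x42a0
[3+:2] slot=-1 & 0x3 = 0x3; word=0x42b8
[0+:3] state=0 & 0x7 = 0x0; word=0x42b8
word = 0x42b8 → big-endian bytes:
  [0]=0x42  [1]=0xb8

42 b8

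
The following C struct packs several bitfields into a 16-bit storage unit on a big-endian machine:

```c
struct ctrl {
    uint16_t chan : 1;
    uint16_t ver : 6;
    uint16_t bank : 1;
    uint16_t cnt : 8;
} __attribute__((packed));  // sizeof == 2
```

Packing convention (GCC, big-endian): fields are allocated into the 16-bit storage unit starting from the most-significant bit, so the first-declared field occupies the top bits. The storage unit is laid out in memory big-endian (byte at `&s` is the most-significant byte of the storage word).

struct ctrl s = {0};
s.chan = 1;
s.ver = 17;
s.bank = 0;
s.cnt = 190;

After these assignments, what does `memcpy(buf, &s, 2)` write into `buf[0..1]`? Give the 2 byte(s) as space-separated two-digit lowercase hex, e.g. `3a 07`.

a2 be

chan:1 = 1 → 0x1 << 15 → word 0x8000
ver:6 = 17 → 0x11 << 9 → word 0xa200
bank:1 = 0 → 0x0 << 8 → word 0xa200
cnt:8 = 190 → 0xbe << 0 → word 0xa2be
word = 0xa2be → big-endian bytes:
  [0]=0xa2  [1]=0xbe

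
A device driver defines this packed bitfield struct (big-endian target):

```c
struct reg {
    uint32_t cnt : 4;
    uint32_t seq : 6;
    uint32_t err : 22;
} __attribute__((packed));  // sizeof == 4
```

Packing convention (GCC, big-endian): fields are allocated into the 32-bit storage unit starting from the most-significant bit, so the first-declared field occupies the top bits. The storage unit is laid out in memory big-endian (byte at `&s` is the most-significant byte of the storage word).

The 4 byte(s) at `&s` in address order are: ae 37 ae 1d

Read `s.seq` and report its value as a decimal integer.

[0]=0xae [1]=0x37 [2]=0xae [3]=0x1d (big-endian) → word 0xae37ae1d
cnt [28+:4] = (word>>28) & 0xf = 10
seq [22+:6] = (word>>22) & 0x3f = 56  ←
err [0+:22] = (word>>0) & 0x3fffff = 3649053

56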